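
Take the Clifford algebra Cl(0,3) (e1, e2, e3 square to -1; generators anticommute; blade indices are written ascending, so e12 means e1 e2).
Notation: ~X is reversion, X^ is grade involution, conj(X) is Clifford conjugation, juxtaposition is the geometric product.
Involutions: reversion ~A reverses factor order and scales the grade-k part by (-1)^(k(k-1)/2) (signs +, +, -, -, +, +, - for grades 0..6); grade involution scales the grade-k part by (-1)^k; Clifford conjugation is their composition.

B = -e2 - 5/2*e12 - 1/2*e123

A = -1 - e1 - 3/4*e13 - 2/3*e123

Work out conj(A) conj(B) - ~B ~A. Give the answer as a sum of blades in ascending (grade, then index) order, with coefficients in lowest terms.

first term: 1/3 - 31/8*e2 + 5/3*e3 - 3/2*e12 - 2/3*e13 - 11/8*e23 - 1/4*e123
second term: 1/3 - 9/8*e2 - 5/3*e3 - 7/2*e12 - 2/3*e13 + 19/8*e23 + 1/4*e123
Answer: -11/4*e2 + 10/3*e3 + 2*e12 - 15/4*e23 - 1/2*e123


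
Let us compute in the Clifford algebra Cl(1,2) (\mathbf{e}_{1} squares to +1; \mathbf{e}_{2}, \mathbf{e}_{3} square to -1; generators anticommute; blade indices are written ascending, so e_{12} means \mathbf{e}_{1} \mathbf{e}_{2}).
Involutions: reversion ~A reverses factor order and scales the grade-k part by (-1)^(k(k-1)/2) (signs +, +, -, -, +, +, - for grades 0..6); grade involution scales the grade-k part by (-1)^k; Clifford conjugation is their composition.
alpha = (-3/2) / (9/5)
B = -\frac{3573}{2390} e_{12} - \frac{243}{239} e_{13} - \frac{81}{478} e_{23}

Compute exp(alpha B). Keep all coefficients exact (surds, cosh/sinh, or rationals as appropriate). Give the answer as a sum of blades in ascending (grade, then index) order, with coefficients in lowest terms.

B^2 term by term: the squares give (-\frac{3573}{2390})^2*(e_{12})^2 + (-\frac{243}{239})^2*(e_{13})^2 + (-\frac{81}{478})^2*(e_{23})^2 = \frac{12766329}{5712100}*(+1) + \frac{59049}{57121}*(+1) + \frac{6561}{228484}*(-1) = \frac{81}{25} (each basis 2-blade squares to minus the product of its generators' squares); cross terms between blades sharing an index anticommute and cancel. So B^2 = \frac{81}{25}.
B^2 = \frac{81}{25} — since the square is positive, the closed form is hyperbolic: l = \frac{9}{5}, alpha*l = - \frac{3}{2}, so exp(alpha B) = cosh(- \frac{3}{2}) + (sinh(- \frac{3}{2})/(\frac{9}{5}))*B = \cosh{\left(\frac{3}{2} \right)} + (- \frac{5 \sinh{\left(\frac{3}{2} \right)}}{9})*B.
Answer: \cosh{\left(\frac{3}{2} \right)} + \frac{397 \sinh{\left(\frac{3}{2} \right)}}{478} e_{12} + \frac{135 \sinh{\left(\frac{3}{2} \right)}}{239} e_{13} + \frac{45 \sinh{\left(\frac{3}{2} \right)}}{478} e_{23}


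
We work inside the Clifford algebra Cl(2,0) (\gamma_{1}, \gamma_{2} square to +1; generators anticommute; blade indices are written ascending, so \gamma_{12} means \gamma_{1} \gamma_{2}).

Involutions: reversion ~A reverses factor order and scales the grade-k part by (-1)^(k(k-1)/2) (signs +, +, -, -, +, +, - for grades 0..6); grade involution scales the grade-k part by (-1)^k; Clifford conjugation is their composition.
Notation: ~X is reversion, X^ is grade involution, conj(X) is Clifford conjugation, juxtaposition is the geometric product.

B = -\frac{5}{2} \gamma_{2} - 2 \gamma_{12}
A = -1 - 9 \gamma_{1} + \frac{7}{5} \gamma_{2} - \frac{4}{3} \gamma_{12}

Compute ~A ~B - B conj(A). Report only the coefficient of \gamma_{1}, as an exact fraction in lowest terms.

first term: -\frac{37}{6} - \frac{92}{15} \gamma_{1} - \frac{31}{2} \gamma_{2} + \frac{41}{2} \gamma_{12}
second term: \frac{37}{6} + \frac{92}{15} \gamma_{1} + \frac{41}{2} \gamma_{2} + \frac{49}{2} \gamma_{12}
Answer: -\frac{184}{15}


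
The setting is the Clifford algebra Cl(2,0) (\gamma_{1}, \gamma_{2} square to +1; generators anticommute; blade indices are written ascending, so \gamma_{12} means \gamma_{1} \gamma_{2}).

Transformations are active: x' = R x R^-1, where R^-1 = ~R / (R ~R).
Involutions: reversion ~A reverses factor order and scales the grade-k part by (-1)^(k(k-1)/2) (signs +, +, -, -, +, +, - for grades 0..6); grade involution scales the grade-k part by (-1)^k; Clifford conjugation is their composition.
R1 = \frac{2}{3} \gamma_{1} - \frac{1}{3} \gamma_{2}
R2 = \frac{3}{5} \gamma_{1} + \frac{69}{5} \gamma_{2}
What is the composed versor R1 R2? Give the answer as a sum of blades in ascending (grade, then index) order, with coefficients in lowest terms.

Distribute over the terms of R1 (each basis-blade product reordered to ascending indices, repeated generators contracted through their squares):
(\frac{2}{3} \gamma_{1}) R2 = \frac{2}{5} + \frac{46}{5} \gamma_{12}
(-\frac{1}{3} \gamma_{2}) R2 = -\frac{23}{5} + \frac{1}{5} \gamma_{12}
Summing the partial products and collecting blades:
Answer: -\frac{21}{5} + \frac{47}{5} \gamma_{12}


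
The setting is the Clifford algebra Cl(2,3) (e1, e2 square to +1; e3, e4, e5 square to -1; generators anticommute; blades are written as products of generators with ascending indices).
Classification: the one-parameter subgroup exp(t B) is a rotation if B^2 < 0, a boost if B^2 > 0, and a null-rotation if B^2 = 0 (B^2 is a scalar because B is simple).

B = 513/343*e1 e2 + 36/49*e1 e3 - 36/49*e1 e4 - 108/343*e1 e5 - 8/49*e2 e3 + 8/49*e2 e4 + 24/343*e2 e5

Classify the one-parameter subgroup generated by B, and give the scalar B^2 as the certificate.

B^2 term by term: the squares give (513/343)^2*(e1 e2)^2 + (36/49)^2*(e1 e3)^2 + (-36/49)^2*(e1 e4)^2 + (-108/343)^2*(e1 e5)^2 + (-8/49)^2*(e2 e3)^2 + (8/49)^2*(e2 e4)^2 + (24/343)^2*(e2 e5)^2 = 263169/117649*(-1) + 1296/2401*(+1) + 1296/2401*(+1) + 11664/117649*(+1) + 64/2401*(+1) + 64/2401*(+1) + 576/117649*(+1) = -1 (each basis 2-blade squares to minus the product of its generators' squares); cross terms between blades sharing an index anticommute and cancel; the commuting (index-disjoint) pairs give grade-4 terms 2*c*c'*(blade product), which cancel blade by blade — e1 e2 e3 e4: -576/2401 + 576/2401 = 0; e1 e2 e3 e5: -1728/16807 + 1728/16807 = 0; e1 e2 e4 e5: 1728/16807 - 1728/16807 = 0 — confirming B is simple. So B^2 = -1.
Answer: rotation, certificate B^2 = -1. Note: conjugating B changes its blade decomposition but never the scalar B^2 = -1, whose sign settles the classification.


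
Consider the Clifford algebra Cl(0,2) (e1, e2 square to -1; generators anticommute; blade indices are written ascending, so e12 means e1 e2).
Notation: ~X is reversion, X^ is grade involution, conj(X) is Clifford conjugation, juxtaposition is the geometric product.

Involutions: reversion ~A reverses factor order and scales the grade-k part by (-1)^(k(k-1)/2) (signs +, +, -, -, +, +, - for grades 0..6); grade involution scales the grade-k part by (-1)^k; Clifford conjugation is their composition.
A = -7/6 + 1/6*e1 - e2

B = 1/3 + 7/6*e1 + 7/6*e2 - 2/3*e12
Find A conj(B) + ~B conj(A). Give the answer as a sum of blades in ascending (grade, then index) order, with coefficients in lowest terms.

first term: -49/36 + 3/4*e1 + 11/12*e2 - 77/36*e12
second term: -49/36 - 25/12*e1 - 41/36*e2 + 7/12*e12
Answer: -49/18 - 4/3*e1 - 2/9*e2 - 14/9*e12


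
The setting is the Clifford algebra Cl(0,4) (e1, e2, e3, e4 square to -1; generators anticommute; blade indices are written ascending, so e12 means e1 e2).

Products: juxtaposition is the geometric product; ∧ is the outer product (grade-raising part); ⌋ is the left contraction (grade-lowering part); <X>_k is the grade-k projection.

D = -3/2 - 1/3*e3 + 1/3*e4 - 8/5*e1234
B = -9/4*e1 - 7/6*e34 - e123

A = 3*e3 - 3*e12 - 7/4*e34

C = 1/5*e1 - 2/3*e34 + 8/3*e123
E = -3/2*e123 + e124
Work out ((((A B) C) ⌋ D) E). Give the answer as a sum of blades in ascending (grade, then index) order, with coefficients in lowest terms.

step 1: -49/24 + 27/4*e2 - 3*e3 + 7/2*e4 + 3*e12 + 27/4*e13 + 7/4*e124 + 63/16*e134 + 7/2*e1234
step 2: 133/60*e1 + 93/5*e2 - 539/60*e3 - 34/3*e4 + 539/60*e12 + 93/5*e13 + 19/5*e14 - 217/20*e24 + 3773/720*e34 - 119/18*e123 - 19/5*e234 - 34/3*e1234
step 3: 227/12 - 152/25*e1 + 476/45*e4 + 3773/450*e12 + 434/25*e13 + 152/25*e23 - 744/25*e24 + 1078/75*e34 + 272/15*e123 - 1078/75*e124 - 744/25*e134 + 266/75*e234
step 4: -3118/75 + 972/25*e1 - 651/25*e2 + 3773/300*e3 - 3773/450*e4 - 476/45*e12 - 266/75*e13 - 133/25*e14 - 972/25*e23 - 964/25*e24 + 257/75*e34 - 25649/600*e123 - 793/300*e124 - 964/25*e134 - 434/25*e234 + 238/15*e1234
Answer: -3118/75 + 972/25*e1 - 651/25*e2 + 3773/300*e3 - 3773/450*e4 - 476/45*e12 - 266/75*e13 - 133/25*e14 - 972/25*e23 - 964/25*e24 + 257/75*e34 - 25649/600*e123 - 793/300*e124 - 964/25*e134 - 434/25*e234 + 238/15*e1234


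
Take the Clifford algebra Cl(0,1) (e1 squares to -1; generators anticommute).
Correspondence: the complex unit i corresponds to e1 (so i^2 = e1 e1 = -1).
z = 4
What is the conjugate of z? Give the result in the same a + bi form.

In blades: z = 4.
Conjugation here is Clifford conjugation: the scalar is fixed and the grade-1 and grade-2 blades all flip sign, giving 4; translating back:
Answer: 4


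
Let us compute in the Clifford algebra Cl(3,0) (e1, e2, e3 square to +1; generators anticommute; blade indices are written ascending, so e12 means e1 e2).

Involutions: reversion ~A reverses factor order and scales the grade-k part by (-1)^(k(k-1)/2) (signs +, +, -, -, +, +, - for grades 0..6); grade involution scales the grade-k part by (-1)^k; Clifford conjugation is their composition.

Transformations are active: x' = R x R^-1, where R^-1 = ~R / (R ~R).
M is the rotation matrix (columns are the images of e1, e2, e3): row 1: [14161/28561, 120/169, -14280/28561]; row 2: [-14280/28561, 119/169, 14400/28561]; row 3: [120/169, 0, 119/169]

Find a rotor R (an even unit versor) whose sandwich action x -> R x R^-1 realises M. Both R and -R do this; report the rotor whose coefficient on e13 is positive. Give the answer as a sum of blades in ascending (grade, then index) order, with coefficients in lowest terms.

Method: write R = a + b12*e12 + b13*e13 + b23*e23 with a^2 + b12^2 + b13^2 + b23^2 = 1 (so R^-1 = ~R). Expanding the columns R e_j ~R gives tr M = 4a^2 - 1 and, from the antisymmetric part, M21 - M12 = -4a*b12, M13 - M31 = 4a*b13, M32 - M23 = -4a*b23.
Here tr M = 54383/28561, so a^2 = (1 + tr M)/4 = 20736/28561 and a = ±144/169. Taking a = 144/169: M21 - M12 = -34560/28561, M13 - M31 = -34560/28561, M32 - M23 = -14400/28561, giving b12 = 60/169, b13 = -60/169, b23 = 25/169, i.e. R = 144/169 + 60/169*e12 - 60/169*e13 + 25/169*e23.
Its e13 coefficient is negative, so report the other preimage -R.
Answer: -144/169 - 60/169*e12 + 60/169*e13 - 25/169*e23. Why the constraint matters: R and -R act identically through the sandwich — M has trace 54383/28561 either way — so only the sign condition on e13 picks one of the two preimages.


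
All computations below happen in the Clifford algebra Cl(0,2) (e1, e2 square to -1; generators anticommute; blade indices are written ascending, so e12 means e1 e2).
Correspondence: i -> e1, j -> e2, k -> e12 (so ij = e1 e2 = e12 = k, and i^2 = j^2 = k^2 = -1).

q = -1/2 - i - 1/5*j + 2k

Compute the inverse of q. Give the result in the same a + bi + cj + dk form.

In blades: q = -1/2 - e1 - 1/5*e2 + 2*e12.
With qbar = -1/2 + e1 + 1/5*e2 - 2*e12 (scalar fixed, mapped units negated), q qbar = 529/100 (the sum of squared coefficients), so q^-1 = qbar / (529/100) = -50/529 + 100/529*e1 + 20/529*e2 - 200/529*e12; translating back:
Answer: -50/529 + 100/529*i + 20/529*j - 200/529*k


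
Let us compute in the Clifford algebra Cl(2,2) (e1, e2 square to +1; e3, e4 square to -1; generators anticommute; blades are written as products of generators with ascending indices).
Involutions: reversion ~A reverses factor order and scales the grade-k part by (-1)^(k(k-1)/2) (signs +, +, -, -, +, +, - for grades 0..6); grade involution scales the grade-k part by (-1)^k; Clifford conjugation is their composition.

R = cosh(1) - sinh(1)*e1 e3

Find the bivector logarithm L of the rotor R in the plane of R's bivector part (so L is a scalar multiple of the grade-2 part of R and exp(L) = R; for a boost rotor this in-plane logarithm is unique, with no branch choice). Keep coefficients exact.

The scalar part of R is cosh(1), giving the rapidity magnitude (cosh is even); the bivector part supplies orientation, its quotient by sinh of the rapidity is the plane, and L = rapidity * plane — unique in that plane, since flipping both signs leaves L unchanged.
Concretely: cosh(rapidity) = cosh(1) gives rapidity = ±1, and since rapidity/sinh(rapidity) is even the sign is immaterial: L = (rapidity/sinh(rapidity)) * <R>_2 = (1/sinh(1)) * <R>_2.
Answer: -e1 e3


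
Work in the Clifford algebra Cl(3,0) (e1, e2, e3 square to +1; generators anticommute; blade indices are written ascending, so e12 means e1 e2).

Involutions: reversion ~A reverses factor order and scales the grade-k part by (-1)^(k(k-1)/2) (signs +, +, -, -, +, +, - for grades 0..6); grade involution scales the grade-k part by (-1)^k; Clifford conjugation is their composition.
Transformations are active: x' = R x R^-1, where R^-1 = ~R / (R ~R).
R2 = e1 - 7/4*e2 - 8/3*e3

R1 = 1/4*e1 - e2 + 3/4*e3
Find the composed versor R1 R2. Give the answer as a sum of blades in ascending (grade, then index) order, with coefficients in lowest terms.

Distribute over the terms of R1 (each basis-blade product reordered to ascending indices, repeated generators contracted through their squares):
(1/4*e1) R2 = 1/4 - 7/16*e12 - 2/3*e13
(-e2) R2 = 7/4 + e12 + 8/3*e23
(3/4*e3) R2 = -2 - 3/4*e13 + 21/16*e23
Summing the partial products and collecting blades:
Answer: 9/16*e12 - 17/12*e13 + 191/48*e23


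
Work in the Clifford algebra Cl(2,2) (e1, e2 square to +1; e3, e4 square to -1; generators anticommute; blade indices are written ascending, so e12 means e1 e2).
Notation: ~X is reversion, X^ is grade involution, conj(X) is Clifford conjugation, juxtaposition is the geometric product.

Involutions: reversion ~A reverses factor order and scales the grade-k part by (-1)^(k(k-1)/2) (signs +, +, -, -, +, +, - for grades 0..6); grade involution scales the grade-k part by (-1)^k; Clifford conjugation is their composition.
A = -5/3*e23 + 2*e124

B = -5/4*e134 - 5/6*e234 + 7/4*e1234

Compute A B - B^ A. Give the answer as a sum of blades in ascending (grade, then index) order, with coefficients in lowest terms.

first term: -7/2*e3 + 25/18*e4 + 5/3*e13 - 35/12*e14 - 5/2*e23 - 25/12*e124
second term: 7/2*e3 - 25/18*e4 + 5/3*e13 - 35/12*e14 - 5/2*e23 - 25/12*e124
Answer: -7*e3 + 25/9*e4


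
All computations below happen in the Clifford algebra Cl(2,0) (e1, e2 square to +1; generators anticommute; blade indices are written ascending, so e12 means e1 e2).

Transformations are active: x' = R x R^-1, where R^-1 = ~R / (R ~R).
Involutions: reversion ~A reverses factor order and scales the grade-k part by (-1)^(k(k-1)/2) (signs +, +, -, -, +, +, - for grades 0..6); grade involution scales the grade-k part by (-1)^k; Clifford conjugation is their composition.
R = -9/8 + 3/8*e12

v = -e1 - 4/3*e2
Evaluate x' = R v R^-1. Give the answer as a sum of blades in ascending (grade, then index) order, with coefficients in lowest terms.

~R = -9/8 - 3/8*e12, and R ~R = 45/32, so R^-1 = ~R / (45/32).
R v = 5/8*e1 + 15/8*e2
Answer: -5/3*e2


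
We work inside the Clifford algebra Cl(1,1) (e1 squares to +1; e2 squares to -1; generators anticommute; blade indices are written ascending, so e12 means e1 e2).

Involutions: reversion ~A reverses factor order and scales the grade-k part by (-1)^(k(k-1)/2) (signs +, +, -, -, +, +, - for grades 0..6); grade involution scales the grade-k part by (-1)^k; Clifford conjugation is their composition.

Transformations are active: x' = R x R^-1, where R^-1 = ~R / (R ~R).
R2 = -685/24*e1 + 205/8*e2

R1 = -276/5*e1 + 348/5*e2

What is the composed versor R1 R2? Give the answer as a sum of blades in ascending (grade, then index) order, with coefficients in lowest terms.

Distribute over the terms of R1 (each basis-blade product reordered to ascending indices, repeated generators contracted through their squares):
(-276/5*e1) R2 = 3151/2 - 2829/2*e12
(348/5*e2) R2 = -3567/2 + 3973/2*e12
Summing the partial products and collecting blades:
Answer: -208 + 572*e12


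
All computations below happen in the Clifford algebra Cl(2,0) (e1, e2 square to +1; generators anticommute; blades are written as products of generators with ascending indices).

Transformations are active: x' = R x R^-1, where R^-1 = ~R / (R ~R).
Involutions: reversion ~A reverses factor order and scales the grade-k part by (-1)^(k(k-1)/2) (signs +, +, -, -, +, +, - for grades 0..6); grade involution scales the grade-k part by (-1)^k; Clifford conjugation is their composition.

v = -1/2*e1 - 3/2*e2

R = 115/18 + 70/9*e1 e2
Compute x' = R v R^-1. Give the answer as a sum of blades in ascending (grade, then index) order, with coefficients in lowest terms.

~R = 115/18 - 70/9*e1 e2, and R ~R = 32825/324, so R^-1 = ~R / (32825/324).
R v = -535/36*e1 - 205/36*e2
Answer: -3609/2626*e1 + 2053/2626*e2


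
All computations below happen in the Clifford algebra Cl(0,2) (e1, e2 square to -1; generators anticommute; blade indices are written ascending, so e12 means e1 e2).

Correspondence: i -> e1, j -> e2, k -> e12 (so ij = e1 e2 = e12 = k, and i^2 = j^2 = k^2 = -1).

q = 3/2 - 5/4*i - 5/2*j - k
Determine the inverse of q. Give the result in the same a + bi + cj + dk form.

In blades: q = 3/2 - 5/4*e1 - 5/2*e2 - e12.
With qbar = 3/2 + 5/4*e1 + 5/2*e2 + e12 (scalar fixed, mapped units negated), q qbar = 177/16 (the sum of squared coefficients), so q^-1 = qbar / (177/16) = 8/59 + 20/177*e1 + 40/177*e2 + 16/177*e12; translating back:
Answer: 8/59 + 20/177*i + 40/177*j + 16/177*k


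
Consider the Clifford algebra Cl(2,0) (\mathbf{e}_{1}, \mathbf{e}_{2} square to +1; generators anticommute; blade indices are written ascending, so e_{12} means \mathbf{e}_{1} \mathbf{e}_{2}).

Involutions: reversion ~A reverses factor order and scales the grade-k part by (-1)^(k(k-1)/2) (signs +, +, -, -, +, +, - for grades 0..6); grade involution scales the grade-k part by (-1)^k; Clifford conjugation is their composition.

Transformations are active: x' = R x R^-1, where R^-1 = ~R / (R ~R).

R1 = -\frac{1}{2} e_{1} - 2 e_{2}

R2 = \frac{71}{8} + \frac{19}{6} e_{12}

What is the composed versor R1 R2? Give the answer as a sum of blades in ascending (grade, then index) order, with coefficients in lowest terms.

Distribute over the terms of R1 (each basis-blade product reordered to ascending indices, repeated generators contracted through their squares):
(-\frac{1}{2} e_{1}) R2 = -\frac{71}{16} e_{1} - \frac{19}{12} e_{2}
(-2 e_{2}) R2 = \frac{19}{3} e_{1} - \frac{71}{4} e_{2}
Summing the partial products and collecting blades:
Answer: \frac{91}{48} e_{1} - \frac{58}{3} e_{2}


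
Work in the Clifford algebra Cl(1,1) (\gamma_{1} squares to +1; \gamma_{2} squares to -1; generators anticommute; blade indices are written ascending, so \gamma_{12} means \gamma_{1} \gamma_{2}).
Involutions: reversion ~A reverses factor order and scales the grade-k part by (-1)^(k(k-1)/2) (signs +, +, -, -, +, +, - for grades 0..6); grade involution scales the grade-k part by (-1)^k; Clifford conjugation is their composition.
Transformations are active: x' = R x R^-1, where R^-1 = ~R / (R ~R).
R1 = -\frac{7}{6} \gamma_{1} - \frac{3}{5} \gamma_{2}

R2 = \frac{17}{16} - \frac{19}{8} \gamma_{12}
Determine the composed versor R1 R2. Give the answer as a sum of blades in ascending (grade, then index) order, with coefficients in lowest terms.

Distribute over the terms of R1 (each basis-blade product reordered to ascending indices, repeated generators contracted through their squares):
(-\frac{7}{6} \gamma_{1}) R2 = -\frac{119}{96} \gamma_{1} + \frac{133}{48} \gamma_{2}
(-\frac{3}{5} \gamma_{2}) R2 = \frac{57}{40} \gamma_{1} - \frac{51}{80} \gamma_{2}
Summing the partial products and collecting blades:
Answer: \frac{89}{480} \gamma_{1} + \frac{32}{15} \gamma_{2}


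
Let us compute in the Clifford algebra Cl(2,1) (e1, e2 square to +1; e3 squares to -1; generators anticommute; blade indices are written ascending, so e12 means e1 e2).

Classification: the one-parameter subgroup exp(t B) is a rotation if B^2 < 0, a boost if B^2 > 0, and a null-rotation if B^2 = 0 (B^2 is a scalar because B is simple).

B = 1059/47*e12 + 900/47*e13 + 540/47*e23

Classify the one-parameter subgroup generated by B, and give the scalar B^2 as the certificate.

B^2 term by term: the squares give (1059/47)^2*(e12)^2 + (900/47)^2*(e13)^2 + (540/47)^2*(e23)^2 = 1121481/2209*(-1) + 810000/2209*(+1) + 291600/2209*(+1) = -9 (each basis 2-blade squares to minus the product of its generators' squares); cross terms between blades sharing an index anticommute and cancel. So B^2 = -9.
Answer: rotation, certificate B^2 = -9. The invariant at work: B^2 = -9 is unchanged by conjugation, hence its sign classifies the subgroup whatever basis B is written in.


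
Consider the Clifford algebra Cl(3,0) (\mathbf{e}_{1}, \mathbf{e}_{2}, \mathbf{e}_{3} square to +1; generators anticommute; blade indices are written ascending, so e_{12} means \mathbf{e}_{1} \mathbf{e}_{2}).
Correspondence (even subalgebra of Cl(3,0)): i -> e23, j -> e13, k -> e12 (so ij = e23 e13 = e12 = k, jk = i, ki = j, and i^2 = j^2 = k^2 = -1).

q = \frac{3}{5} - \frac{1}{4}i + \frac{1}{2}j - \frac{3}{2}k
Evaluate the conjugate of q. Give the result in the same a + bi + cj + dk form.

In blades: q = \frac{3}{5} - \frac{3}{2} e_{12} + \frac{1}{2} e_{13} - \frac{1}{4} e_{23}.
Quaternion conjugation is reversion on the even subalgebra: the scalar is fixed and every grade-2 blade flips sign, giving \frac{3}{5} + \frac{3}{2} e_{12} - \frac{1}{2} e_{13} + \frac{1}{4} e_{23}; translating back:
Answer: \frac{3}{5} + \frac{1}{4}i - \frac{1}{2}j + \frac{3}{2}k


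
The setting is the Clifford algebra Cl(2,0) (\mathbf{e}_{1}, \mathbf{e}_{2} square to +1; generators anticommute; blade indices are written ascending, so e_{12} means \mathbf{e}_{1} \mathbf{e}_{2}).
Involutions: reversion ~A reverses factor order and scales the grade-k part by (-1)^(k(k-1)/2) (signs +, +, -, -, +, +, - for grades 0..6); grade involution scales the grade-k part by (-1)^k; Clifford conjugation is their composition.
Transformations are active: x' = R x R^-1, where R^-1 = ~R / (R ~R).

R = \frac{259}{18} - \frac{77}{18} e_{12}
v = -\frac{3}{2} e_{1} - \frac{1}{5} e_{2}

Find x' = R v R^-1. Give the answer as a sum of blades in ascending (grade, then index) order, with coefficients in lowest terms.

~R = \frac{259}{18} + \frac{77}{18} e_{12}, and R ~R = \frac{36505}{162}, so R^-1 = ~R / (\frac{36505}{162}).
R v = -\frac{3731}{180} e_{1} - \frac{1673}{180} e_{2}
Answer: -\frac{4273}{3725} e_{1} - \frac{7353}{7450} e_{2}


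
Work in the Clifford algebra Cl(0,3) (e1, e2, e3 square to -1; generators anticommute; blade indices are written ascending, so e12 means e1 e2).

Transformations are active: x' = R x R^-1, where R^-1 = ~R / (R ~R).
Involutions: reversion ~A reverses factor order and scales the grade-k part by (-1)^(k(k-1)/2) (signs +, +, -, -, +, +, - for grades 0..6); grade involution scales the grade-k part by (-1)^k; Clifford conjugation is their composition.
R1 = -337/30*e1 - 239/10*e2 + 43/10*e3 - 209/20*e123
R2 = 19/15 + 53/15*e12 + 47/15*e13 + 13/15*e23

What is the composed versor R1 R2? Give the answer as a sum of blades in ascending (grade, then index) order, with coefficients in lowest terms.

Distribute over the terms of R1 (each basis-blade product reordered to ascending indices, repeated generators contracted through their squares):
(-337/30*e1) R2 = -6403/450*e1 + 17861/450*e2 + 15839/450*e3 - 4381/450*e123
(-239/10*e2) R2 = -12667/150*e1 - 4541/150*e2 + 3107/150*e3 + 11233/150*e123
(43/10*e3) R2 = 2021/150*e1 + 559/150*e2 + 817/150*e3 + 2279/150*e123
(-209/20*e123) R2 = 2717/300*e1 - 9823/300*e2 + 11077/300*e3 - 3971/300*e123
Summing the partial products and collecting blades:
Answer: -68531/900*e1 - 17639/900*e2 + 88453/900*e3 + 60397/900*e123


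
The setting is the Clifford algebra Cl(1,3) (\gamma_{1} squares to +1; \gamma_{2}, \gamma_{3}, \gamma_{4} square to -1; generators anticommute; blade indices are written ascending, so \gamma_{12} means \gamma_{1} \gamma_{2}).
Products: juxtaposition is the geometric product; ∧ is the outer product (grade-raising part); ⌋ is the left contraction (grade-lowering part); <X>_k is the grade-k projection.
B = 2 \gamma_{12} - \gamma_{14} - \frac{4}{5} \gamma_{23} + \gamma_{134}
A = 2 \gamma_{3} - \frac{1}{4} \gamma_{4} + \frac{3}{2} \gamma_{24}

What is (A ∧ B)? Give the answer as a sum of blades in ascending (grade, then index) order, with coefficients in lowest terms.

step 1: 4 \gamma_{123} - \frac{1}{2} \gamma_{124} + 2 \gamma_{134} + \frac{1}{5} \gamma_{234}
Answer: 4 \gamma_{123} - \frac{1}{2} \gamma_{124} + 2 \gamma_{134} + \frac{1}{5} \gamma_{234}


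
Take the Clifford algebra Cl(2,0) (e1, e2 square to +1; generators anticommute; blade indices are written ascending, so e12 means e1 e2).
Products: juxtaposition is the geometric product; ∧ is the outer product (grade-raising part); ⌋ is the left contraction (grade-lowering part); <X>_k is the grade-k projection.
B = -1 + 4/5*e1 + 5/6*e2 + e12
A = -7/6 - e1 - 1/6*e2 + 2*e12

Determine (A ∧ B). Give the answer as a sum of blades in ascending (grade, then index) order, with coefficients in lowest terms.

step 1: 7/6 + 1/15*e1 - 29/36*e2 - 58/15*e12
Answer: 7/6 + 1/15*e1 - 29/36*e2 - 58/15*e12


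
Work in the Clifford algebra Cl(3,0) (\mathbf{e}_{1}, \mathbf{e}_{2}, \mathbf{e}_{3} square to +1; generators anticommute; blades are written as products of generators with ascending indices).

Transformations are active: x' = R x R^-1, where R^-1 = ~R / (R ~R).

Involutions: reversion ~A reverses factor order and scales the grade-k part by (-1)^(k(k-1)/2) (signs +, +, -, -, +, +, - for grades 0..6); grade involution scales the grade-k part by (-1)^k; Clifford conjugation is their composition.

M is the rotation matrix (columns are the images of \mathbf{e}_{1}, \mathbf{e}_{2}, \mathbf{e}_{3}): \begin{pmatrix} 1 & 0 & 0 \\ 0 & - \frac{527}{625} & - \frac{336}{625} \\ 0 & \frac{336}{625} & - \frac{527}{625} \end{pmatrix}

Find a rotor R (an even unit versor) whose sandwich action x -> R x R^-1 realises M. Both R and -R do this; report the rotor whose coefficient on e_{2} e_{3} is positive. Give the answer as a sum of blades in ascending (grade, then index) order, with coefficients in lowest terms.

Method: write R = a + b12*e_{1} e_{2} + b13*e_{1} e_{3} + b23*e_{2} e_{3} with a^2 + b12^2 + b13^2 + b23^2 = 1 (so R^-1 = ~R). Expanding the columns R e_j ~R gives tr M = 4a^2 - 1 and, from the antisymmetric part, M21 - M12 = -4a*b12, M13 - M31 = 4a*b13, M32 - M23 = -4a*b23.
Here tr M = -\frac{429}{625}, so a^2 = (1 + tr M)/4 = \frac{49}{625} and a = ±\frac{7}{25}. Taking a = \frac{7}{25}: M21 - M12 = 0, M13 - M31 = 0, M32 - M23 = \frac{672}{625}, giving b12 = 0, b13 = 0, b23 = -\frac{24}{25}, i.e. R = \frac{7}{25} - \frac{24}{25} e_{2} e_{3}.
Its e_{2} e_{3} coefficient is negative, so report the other preimage -R.
Answer: -\frac{7}{25} + \frac{24}{25} e_{2} e_{3}. Note: both R and -R realise this M (trace -\frac{429}{625}); the covering map identifies them, and the e_{2} e_{3}-coefficient sign is the tie-breaker.


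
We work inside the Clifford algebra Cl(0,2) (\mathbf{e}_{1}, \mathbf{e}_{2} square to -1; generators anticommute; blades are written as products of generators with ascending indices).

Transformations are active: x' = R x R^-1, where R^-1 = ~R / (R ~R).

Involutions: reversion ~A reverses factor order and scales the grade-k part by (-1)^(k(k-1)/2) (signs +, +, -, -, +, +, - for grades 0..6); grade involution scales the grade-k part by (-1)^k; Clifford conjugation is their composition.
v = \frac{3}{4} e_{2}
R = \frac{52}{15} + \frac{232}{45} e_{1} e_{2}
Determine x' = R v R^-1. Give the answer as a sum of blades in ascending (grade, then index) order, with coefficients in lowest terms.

~R = \frac{52}{15} - \frac{232}{45} e_{1} e_{2}, and R ~R = \frac{15632}{405}, so R^-1 = ~R / (\frac{15632}{405}).
R v = -\frac{58}{15} e_{1} + \frac{13}{5} e_{2}
Answer: -\frac{3393}{4885} e_{1} - \frac{5529}{19540} e_{2}


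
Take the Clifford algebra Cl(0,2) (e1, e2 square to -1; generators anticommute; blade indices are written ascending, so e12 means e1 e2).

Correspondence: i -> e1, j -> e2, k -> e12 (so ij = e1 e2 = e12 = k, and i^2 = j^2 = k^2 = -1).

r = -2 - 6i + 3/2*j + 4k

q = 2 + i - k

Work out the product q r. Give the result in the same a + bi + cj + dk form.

In blades: q = 2 + e1 - e12, r = -2 - 6*e1 + 3/2*e2 + 4*e12.
Distribute q over r term by term (generator squares from the signature, products reordered to ascending indices): (2)*r = -4 - 12*e1 + 3*e2 + 8*e12; (e1)*r = 6 - 2*e1 - 4*e2 + 3/2*e12; (-e12)*r = 4 + 3/2*e1 + 6*e2 + 2*e12.
Sum: 6 - 25/2*e1 + 5*e2 + 23/2*e12; translating back through the correspondence:
Answer: 6 - 25/2*i + 5j + 23/2*k


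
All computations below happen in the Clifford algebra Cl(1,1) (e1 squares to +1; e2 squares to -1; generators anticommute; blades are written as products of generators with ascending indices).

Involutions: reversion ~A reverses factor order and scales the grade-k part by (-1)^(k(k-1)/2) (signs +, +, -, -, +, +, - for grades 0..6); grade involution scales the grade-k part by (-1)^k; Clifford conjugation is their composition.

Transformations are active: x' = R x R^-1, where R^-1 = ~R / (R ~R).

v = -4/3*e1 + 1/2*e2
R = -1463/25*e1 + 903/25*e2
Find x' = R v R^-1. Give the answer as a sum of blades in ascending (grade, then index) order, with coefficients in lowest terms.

~R = -1463/25*e1 + 903/25*e2, and R ~R = 264992/125, so R^-1 = ~R / (264992/125).
R v = 1799/30 + 189/10*e1 e2
Answer: -32081/16224*e1 + 8347/5408*e2


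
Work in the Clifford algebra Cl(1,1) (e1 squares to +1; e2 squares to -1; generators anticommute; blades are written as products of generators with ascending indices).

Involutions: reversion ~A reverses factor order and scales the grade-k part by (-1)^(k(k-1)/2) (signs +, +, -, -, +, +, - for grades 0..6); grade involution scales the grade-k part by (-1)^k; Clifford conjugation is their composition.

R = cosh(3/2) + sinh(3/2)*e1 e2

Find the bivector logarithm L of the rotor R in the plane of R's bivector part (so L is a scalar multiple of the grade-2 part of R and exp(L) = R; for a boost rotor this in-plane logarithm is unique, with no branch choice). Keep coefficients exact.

The scalar part of R is cosh(3/2), so cosh pins the rapidity up to sign — the sign comes from the bivector part; dividing that part by sinh of the rapidity yields the plane, and the in-plane L = rapidity * plane is unique because the two sign choices cancel.
Concretely: cosh(rapidity) = cosh(3/2) gives rapidity = ±3/2, and since rapidity/sinh(rapidity) is even the sign is immaterial: L = (rapidity/sinh(rapidity)) * <R>_2 = (3/(2*sinh(3/2))) * <R>_2.
Answer: 3/2*e1 e2


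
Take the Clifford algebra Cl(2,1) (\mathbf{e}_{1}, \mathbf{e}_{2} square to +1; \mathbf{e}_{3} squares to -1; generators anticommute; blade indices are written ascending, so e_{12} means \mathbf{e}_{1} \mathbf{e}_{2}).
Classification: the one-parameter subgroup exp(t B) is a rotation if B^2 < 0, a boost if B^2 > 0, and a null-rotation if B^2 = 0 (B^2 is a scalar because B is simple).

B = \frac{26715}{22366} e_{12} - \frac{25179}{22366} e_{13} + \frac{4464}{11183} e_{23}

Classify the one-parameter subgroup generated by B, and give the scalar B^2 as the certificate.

B^2 term by term: the squares give (\frac{26715}{22366})^2*(e_{12})^2 + (-\frac{25179}{22366})^2*(e_{13})^2 + (\frac{4464}{11183})^2*(e_{23})^2 = \frac{713691225}{500237956}*(-1) + \frac{633982041}{500237956}*(+1) + \frac{19927296}{125059489}*(+1) = 0 (each basis 2-blade squares to minus the product of its generators' squares); cross terms between blades sharing an index anticommute and cancel. So B^2 = 0.
Answer: null-rotation, certificate B^2 = 0. Certificate logic: 0 is a conjugation-invariant scalar, so its sign fixes rotation versus boost versus null-rotation outright.


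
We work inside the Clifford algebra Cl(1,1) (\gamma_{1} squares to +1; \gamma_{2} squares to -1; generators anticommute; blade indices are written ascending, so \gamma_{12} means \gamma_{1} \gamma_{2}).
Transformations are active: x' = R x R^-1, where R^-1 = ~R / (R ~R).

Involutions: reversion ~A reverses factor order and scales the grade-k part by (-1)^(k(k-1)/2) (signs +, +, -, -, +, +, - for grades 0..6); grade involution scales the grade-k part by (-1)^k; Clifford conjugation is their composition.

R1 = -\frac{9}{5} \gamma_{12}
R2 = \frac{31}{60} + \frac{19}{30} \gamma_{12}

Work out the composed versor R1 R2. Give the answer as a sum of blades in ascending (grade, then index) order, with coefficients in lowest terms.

Distribute over the terms of R1 (each basis-blade product reordered to ascending indices, repeated generators contracted through their squares):
(-\frac{9}{5} \gamma_{12}) R2 = -\frac{57}{50} - \frac{93}{100} \gamma_{12}
Answer: -\frac{57}{50} - \frac{93}{100} \gamma_{12}


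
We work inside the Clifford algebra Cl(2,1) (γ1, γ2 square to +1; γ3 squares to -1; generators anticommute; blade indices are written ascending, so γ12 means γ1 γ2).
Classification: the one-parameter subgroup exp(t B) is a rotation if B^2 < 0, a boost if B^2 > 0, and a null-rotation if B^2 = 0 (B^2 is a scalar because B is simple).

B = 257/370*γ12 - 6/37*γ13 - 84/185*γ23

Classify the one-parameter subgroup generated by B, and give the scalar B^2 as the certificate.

B^2 term by term: the squares give (257/370)^2*(γ12)^2 + (-6/37)^2*(γ13)^2 + (-84/185)^2*(γ23)^2 = 66049/136900*(-1) + 36/1369*(+1) + 7056/34225*(+1) = -1/4 (each basis 2-blade squares to minus the product of its generators' squares); cross terms between blades sharing an index anticommute and cancel. So B^2 = -1/4.
Answer: rotation, certificate B^2 = -1/4. The scalar -1/4 is the complete invariant here: its sign names the subgroup type.


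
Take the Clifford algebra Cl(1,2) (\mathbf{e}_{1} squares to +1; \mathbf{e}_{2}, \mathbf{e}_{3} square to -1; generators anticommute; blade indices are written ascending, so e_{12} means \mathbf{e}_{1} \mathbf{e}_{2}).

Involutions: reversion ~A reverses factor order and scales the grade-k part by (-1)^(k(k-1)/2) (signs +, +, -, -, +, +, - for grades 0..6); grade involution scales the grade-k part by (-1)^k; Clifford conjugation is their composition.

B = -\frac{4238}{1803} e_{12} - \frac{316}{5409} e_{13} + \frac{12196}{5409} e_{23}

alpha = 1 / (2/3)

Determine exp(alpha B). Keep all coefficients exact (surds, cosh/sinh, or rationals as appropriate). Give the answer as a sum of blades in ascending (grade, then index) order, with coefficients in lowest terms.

B^2 term by term: the squares give (-\frac{4238}{1803})^2*(e_{12})^2 + (-\frac{316}{5409})^2*(e_{13})^2 + (\frac{12196}{5409})^2*(e_{23})^2 = \frac{17960644}{3250809}*(+1) + \frac{99856}{29257281}*(+1) + \frac{148742416}{29257281}*(-1) = \frac{4}{9} (each basis 2-blade squares to minus the product of its generators' squares); cross terms between blades sharing an index anticommute and cancel. So B^2 = \frac{4}{9}.
B^2 = \frac{4}{9} — since the square is positive, the closed form is hyperbolic: l = \frac{2}{3}, alpha*l = 1, so exp(alpha B) = cosh(1) + (sinh(1)/(\frac{2}{3}))*B = \cosh{\left(1 \right)} + (\frac{3 \sinh{\left(1 \right)}}{2})*B.
Answer: \cosh{\left(1 \right)} - \frac{2119 \sinh{\left(1 \right)}}{601} e_{12} - \frac{158 \sinh{\left(1 \right)}}{1803} e_{13} + \frac{6098 \sinh{\left(1 \right)}}{1803} e_{23}


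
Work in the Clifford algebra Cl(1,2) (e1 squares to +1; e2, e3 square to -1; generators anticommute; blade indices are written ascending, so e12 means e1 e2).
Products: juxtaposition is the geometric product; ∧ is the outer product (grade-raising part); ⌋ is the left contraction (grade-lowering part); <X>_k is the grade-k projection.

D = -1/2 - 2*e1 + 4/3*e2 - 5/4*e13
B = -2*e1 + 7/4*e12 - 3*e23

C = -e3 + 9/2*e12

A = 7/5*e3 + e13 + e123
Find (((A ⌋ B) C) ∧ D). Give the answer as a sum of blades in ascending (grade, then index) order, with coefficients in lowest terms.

step 1: -21/5*e2
step 2: -189/10*e1 + 21/5*e23
step 3: 189/20*e1 - 126/5*e12 - 21/10*e23 - 42/5*e123
Answer: 189/20*e1 - 126/5*e12 - 21/10*e23 - 42/5*e123


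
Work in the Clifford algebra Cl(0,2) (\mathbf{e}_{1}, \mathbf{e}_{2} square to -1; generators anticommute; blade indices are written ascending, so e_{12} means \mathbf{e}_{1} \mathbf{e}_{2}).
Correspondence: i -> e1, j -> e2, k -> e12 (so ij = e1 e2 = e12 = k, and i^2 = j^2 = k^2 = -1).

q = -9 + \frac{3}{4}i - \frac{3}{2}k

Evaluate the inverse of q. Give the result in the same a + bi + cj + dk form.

In blades: q = -9 + \frac{3}{4} e_{1} - \frac{3}{2} e_{12}.
With qbar = -9 - \frac{3}{4} e_{1} + \frac{3}{2} e_{12} (scalar fixed, mapped units negated), q qbar = \frac{1341}{16} (the sum of squared coefficients), so q^-1 = qbar / (\frac{1341}{16}) = -\frac{16}{149} - \frac{4}{447} e_{1} + \frac{8}{447} e_{12}; translating back:
Answer: -\frac{16}{149} - \frac{4}{447}i + \frac{8}{447}k


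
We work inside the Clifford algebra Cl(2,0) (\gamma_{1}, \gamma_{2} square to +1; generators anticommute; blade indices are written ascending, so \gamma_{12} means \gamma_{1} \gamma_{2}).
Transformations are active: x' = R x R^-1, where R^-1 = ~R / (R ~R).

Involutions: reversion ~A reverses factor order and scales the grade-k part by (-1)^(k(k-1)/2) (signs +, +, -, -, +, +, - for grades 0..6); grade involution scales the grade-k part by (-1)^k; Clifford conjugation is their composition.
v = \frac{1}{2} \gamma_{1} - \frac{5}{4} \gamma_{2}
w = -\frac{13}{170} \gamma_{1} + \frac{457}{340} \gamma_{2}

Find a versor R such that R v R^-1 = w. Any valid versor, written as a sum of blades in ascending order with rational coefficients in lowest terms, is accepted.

Equal squares first: v^2 = w^2 = \frac{29}{16}. Then v + w = \frac{36}{85} \gamma_{1} + \frac{8}{85} \gamma_{2} is a versor taking v to w, provided it is invertible.
Answer: \frac{36}{85} \gamma_{1} + \frac{8}{85} \gamma_{2}


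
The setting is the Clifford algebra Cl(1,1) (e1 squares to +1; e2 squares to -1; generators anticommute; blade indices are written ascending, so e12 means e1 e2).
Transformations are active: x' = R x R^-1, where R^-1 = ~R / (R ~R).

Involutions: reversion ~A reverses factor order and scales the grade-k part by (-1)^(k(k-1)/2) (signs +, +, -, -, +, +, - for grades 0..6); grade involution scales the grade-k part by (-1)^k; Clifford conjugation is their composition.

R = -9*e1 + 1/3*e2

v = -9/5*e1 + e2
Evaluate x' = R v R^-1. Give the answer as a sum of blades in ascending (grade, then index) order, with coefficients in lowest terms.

~R = -9*e1 + 1/3*e2, and R ~R = 728/9, so R^-1 = ~R / (728/9).
R v = 238/15 - 42/5*e12
Answer: -45/26*e1 - 113/130*e2


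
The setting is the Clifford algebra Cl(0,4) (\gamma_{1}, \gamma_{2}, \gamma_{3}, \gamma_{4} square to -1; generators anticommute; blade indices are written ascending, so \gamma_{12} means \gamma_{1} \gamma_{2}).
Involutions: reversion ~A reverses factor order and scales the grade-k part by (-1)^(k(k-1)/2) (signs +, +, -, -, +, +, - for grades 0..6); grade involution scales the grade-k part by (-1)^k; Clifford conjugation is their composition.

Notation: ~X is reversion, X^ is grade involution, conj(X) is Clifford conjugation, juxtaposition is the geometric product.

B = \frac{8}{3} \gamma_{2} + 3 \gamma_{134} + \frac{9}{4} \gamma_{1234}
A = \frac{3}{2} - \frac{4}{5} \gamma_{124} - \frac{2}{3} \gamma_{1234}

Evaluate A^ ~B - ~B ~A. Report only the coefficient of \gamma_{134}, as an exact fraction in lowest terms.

first term: -\frac{3}{2} + 2 \gamma_{2} - \frac{9}{5} \gamma_{3} + \frac{32}{15} \gamma_{14} + \frac{12}{5} \gamma_{23} - \frac{49}{18} \gamma_{134} + \frac{27}{8} \gamma_{1234}
second term: -\frac{3}{2} + 6 \gamma_{2} + \frac{9}{5} \gamma_{3} + \frac{32}{15} \gamma_{14} - \frac{12}{5} \gamma_{23} - \frac{113}{18} \gamma_{134} + \frac{27}{8} \gamma_{1234}
Answer: \frac{32}{9}


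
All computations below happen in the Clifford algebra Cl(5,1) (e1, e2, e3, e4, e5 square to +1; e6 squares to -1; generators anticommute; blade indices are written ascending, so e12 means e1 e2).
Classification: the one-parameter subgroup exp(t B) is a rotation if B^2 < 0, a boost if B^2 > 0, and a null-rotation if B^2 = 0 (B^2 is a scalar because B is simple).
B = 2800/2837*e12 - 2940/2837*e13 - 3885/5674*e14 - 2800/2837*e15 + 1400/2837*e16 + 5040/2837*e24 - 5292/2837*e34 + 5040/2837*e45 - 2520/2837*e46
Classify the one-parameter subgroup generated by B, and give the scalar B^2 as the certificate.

B^2 term by term: the squares give (2800/2837)^2*(e12)^2 + (-2940/2837)^2*(e13)^2 + (-3885/5674)^2*(e14)^2 + (-2800/2837)^2*(e15)^2 + (1400/2837)^2*(e16)^2 + (5040/2837)^2*(e24)^2 + (-5292/2837)^2*(e34)^2 + (5040/2837)^2*(e45)^2 + (-2520/2837)^2*(e46)^2 = 7840000/8048569*(-1) + 8643600/8048569*(-1) + 15093225/32194276*(-1) + 7840000/8048569*(-1) + 1960000/8048569*(+1) + 25401600/8048569*(-1) + 28005264/8048569*(-1) + 25401600/8048569*(-1) + 6350400/8048569*(+1) = -49/4 (each basis 2-blade squares to minus the product of its generators' squares); cross terms between blades sharing an index anticommute and cancel; the commuting (index-disjoint) pairs give grade-4 terms 2*c*c'*(blade product), which cancel blade by blade — e1234: -29635200/8048569 + 29635200/8048569 = 0; e1245: 28224000/8048569 - 28224000/8048569 = 0; e1246: -14112000/8048569 + 14112000/8048569 = 0; e1345: -29635200/8048569 + 29635200/8048569 = 0; e1346: 14817600/8048569 - 14817600/8048569 = 0; e1456: -14112000/8048569 + 14112000/8048569 = 0 — confirming B is simple. So B^2 = -49/4.
Answer: rotation, certificate B^2 = -49/4. Note: conjugating B changes its blade decomposition but never the scalar B^2 = -49/4, whose sign settles the classification.
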